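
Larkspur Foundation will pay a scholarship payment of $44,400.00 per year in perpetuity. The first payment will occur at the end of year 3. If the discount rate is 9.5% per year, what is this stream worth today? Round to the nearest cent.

Value at end of year 2: C / r = $44,400.00 / 0.095 = $467,368.4211
Discount to today: PV = $467,368.4211 / (1 + 0.095)^2 = $467,368.4211 / 1.199025 = $389,790.39

$389790.39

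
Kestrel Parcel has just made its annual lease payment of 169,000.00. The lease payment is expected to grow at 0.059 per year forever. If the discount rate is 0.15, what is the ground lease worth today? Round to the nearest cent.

D₁ = D₀ × (1 + g) = 169,000.00 × 1.059 = 178,971.0000
Growing perpetuity: P = D₁ / (r − g) = 178,971.0000 / (0.15 − 0.059) = 1,966,714.29

1966714.29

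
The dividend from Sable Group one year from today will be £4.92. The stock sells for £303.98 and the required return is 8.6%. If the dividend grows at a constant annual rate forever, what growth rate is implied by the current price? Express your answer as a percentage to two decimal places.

P = D₁/(r−g) ⇒ g = r − D₁/P = 0.086 − £4.92/£303.98 = 0.069815

6.98%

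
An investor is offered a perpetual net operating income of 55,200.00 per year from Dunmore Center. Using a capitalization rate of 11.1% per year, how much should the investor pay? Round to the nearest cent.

497297.30

Level perpetuity: PV = C / r = 55,200.00 / 0.111 = 497,297.30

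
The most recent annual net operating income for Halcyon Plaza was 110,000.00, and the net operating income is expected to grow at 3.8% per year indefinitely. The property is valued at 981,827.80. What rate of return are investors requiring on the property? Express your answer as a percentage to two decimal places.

15.43%

D₁ = 110,000.00 × 1.038 = 114,180.0000
P = D₁/(r − g) ⇒ r = D₁/P + g = 114,180.0000/981,827.80 + 0.038 = 0.116293 + 0.038 = 0.154293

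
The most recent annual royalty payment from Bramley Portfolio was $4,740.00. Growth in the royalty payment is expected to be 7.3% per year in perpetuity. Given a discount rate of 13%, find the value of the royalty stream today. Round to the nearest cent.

D₁ = D₀ × (1 + g) = $4,740.00 × 1.073 = $5,086.0200
Growing perpetuity: P = D₁ / (r − g) = $5,086.0200 / (0.13 − 0.073) = $89,228.42

$89228.42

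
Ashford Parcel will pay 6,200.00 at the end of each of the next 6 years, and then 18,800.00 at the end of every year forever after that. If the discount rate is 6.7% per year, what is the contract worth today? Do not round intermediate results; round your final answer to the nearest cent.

219978.33

PV of 6-year annuity: 6,200.00 × [1 − (1+0.067)^−6] / 0.067 = 29828.24196
Perpetuity value at year 6: 18,800.00 / 0.067 = 280597.01493
PV of perpetuity: 280597.01493 / (1+0.067)^6 = 190150.08768
Total PV = 29828.24196 + 190150.08768 = 219978.32965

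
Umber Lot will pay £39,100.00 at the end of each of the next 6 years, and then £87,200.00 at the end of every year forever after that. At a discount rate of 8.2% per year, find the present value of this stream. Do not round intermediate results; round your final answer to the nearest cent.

PV of 6-year annuity: £39,100.00 × [1 − (1+0.082)^−6] / 0.082 = 179663.11646
Perpetuity value at year 6: £87,200.00 / 0.082 = 1063414.63415
PV of perpetuity: 1063414.63415 / (1+0.082)^6 = 662733.71969
Total PV = 179663.11646 + 662733.71969 = 842396.83615

£842396.84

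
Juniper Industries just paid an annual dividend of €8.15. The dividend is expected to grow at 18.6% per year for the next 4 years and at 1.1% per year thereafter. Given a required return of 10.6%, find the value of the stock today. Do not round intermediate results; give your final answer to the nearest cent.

€153.62

D_1 = 9.66590
D_2 = 11.46376
D_3 = 13.59602
D_4 = 16.12488
Terminal value at year 4: TV = D_4×(1+g_2)/(r−g_2) = 16.30225/0.095 = 171.60262
P_0 = D_1/(1+r)^1 + D_2/(1+r)^2 + D_3/(1+r)^3 + D_4/(1+r)^4 + TV/(1+r)^4
    = 8.73951 + 9.37166 + 10.04954 + 10.77645 + 114.68415 = 153.62132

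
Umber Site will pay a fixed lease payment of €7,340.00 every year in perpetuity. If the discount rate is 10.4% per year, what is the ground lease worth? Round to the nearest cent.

Level perpetuity: PV = C / r = €7,340.00 / 0.104 = €70,576.92

€70576.92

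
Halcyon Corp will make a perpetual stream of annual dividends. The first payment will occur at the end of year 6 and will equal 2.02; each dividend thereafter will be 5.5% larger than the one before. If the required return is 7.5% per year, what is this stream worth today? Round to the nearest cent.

70.35

Value at end of year 5: C₁ / (r − g) = 2.02 / (0.075 − 0.055) = 101.0000
Discount to today: PV = 101.0000 / (1 + 0.075)^5 = 101.0000 / 1.435629 = 70.35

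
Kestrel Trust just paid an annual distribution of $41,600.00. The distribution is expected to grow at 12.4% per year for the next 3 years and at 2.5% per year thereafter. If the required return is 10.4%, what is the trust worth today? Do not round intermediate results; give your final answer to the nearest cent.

$698992.12

D_1 = 46758.40000
D_2 = 52556.44160
D_3 = 59073.44036
Terminal value at year 3: TV = D_3×(1+g_2)/(r−g_2) = 60550.27637/0.079 = 766459.19452
P_0 = D_1/(1+r)^1 + D_2/(1+r)^2 + D_3/(1+r)^3 + TV/(1+r)^3
    = 42353.62319 + 43120.89897 + 43902.07468 + 569615.52587 = 698992.12271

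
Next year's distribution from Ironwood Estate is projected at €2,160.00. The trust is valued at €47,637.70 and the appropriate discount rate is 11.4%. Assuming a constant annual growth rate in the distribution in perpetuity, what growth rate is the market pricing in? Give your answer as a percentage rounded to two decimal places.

6.87%

P = D₁/(r−g) ⇒ g = r − D₁/P = 0.114 − €2,160.00/€47,637.70 = 0.068658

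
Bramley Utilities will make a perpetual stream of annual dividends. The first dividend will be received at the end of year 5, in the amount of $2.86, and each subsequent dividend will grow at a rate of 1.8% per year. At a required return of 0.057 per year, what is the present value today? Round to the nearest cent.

$58.75

Value at end of year 4: C₁ / (r − g) = $2.86 / (0.057 − 0.018) = $73.3333
Discount to today: PV = $73.3333 / (1 + 0.057)^4 = $73.3333 / 1.248245 = $58.75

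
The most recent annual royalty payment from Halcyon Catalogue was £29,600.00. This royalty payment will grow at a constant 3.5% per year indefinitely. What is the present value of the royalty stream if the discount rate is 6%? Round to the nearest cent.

D₁ = D₀ × (1 + g) = £29,600.00 × 1.035 = £30,636.0000
Growing perpetuity: P = D₁ / (r − g) = £30,636.0000 / (0.06 − 0.035) = £1,225,440.00

£1225440.00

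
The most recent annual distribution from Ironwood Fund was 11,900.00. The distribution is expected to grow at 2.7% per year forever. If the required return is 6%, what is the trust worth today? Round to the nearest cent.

D₁ = D₀ × (1 + g) = 11,900.00 × 1.027 = 12,221.3000
Growing perpetuity: P = D₁ / (r − g) = 12,221.3000 / (0.06 − 0.027) = 370,342.42

370342.42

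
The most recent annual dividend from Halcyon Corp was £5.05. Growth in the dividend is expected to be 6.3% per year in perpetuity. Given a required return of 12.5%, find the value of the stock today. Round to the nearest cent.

D₁ = D₀ × (1 + g) = £5.05 × 1.063 = £5.3682
Growing perpetuity: P = D₁ / (r − g) = £5.3682 / (0.125 − 0.063) = £86.58

£86.58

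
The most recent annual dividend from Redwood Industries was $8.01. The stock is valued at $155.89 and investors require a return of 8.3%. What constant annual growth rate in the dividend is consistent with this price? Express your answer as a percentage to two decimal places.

P = D₀(1+g)/(r−g) ⇒ P(r−g) = D₀(1+g) ⇒ g(P+D₀) = P·r − D₀
g = (P·r − D₀)/(P + D₀) = ($155.89×0.083 − $8.01) / ($155.89 + $8.01) = 0.030072

3.01%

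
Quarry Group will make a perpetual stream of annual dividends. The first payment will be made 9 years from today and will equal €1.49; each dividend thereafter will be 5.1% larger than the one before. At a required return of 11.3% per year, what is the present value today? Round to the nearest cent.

Value at end of year 8: C₁ / (r − g) = €1.49 / (0.113 − 0.051) = €24.0323
Discount to today: PV = €24.0323 / (1 + 0.113)^8 = €24.0323 / 2.354840 = €10.21

€10.21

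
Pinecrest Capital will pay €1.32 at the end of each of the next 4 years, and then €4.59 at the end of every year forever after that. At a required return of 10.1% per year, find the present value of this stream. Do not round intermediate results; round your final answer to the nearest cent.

€35.10

PV of 4-year annuity: €1.32 × [1 − (1+0.101)^−4] / 0.101 = 4.17518
Perpetuity value at year 4: €4.59 / 0.101 = 45.44554
PV of perpetuity: 45.44554 / (1+0.101)^4 = 30.92730
Total PV = 4.17518 + 30.92730 = 35.10248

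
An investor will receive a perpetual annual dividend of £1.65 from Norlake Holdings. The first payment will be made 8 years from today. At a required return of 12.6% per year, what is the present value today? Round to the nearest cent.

£5.71

Value at end of year 7: C / r = £1.65 / 0.126 = £13.0952
Discount to today: PV = £13.0952 / (1 + 0.126)^7 = £13.0952 / 2.294926 = £5.71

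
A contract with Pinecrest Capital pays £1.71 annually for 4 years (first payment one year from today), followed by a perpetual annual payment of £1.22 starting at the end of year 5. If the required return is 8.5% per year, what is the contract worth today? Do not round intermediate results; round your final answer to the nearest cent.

£15.96

PV of 4-year annuity: £1.71 × [1 − (1+0.085)^−4] / 0.085 = 5.60127
Perpetuity value at year 4: £1.22 / 0.085 = 14.35294
PV of perpetuity: 14.35294 / (1+0.085)^4 = 10.35671
Total PV = 5.60127 + 10.35671 = 15.95798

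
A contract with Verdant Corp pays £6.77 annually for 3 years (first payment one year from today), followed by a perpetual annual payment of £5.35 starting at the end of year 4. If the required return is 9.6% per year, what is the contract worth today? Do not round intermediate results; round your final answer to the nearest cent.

PV of 3-year annuity: £6.77 × [1 − (1+0.096)^−3] / 0.096 = 16.95526
Perpetuity value at year 3: £5.35 / 0.096 = 55.72917
PV of perpetuity: 55.72917 / (1+0.096)^3 = 42.33026
Total PV = 16.95526 + 42.33026 = 59.28551

£59.29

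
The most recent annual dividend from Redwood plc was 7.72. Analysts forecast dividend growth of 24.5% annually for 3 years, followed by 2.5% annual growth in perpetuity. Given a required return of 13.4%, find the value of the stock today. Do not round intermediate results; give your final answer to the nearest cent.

124.07

D_1 = 9.61140
D_2 = 11.96619
D_3 = 14.89791
Terminal value at year 3: TV = D_3×(1+g_2)/(r−g_2) = 15.27036/0.109 = 140.09503
P_0 = D_1/(1+r)^1 + D_2/(1+r)^2 + D_3/(1+r)^3 + TV/(1+r)^3
    = 8.47566 + 9.30529 + 10.21612 + 96.06906 = 124.06614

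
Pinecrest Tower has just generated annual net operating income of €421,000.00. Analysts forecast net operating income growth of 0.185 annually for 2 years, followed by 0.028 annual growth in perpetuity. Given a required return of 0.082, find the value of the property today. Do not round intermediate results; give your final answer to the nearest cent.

D_1 = 498885.00000
D_2 = 591178.72500
Terminal value at year 2: TV = D_2×(1+g_2)/(r−g_2) = 607731.72930/0.054 = 11254291.28333
P_0 = D_1/(1+r)^1 + D_2/(1+r)^2 + TV/(1+r)^2
    = 461076.70980 + 504968.48531 + 9613103.75745 = 10579148.95256

€10579148.95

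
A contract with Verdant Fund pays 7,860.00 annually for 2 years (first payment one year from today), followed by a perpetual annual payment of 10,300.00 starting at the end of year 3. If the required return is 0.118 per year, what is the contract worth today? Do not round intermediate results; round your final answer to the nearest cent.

83153.55

PV of 2-year annuity: 7,860.00 × [1 − (1+0.118)^−2] / 0.118 = 13318.79378
Perpetuity value at year 2: 10,300.00 / 0.118 = 87288.13559
PV of perpetuity: 87288.13559 / (1+0.118)^2 = 69834.75443
Total PV = 13318.79378 + 69834.75443 = 83153.54821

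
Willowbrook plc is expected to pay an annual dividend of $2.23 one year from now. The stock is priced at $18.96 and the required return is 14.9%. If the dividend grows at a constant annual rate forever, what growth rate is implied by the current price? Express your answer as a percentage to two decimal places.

3.14%

P = D₁/(r−g) ⇒ g = r − D₁/P = 0.149 − $2.23/$18.96 = 0.031384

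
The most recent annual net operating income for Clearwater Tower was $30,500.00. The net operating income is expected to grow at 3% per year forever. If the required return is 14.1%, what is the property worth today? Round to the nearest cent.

D₁ = D₀ × (1 + g) = $30,500.00 × 1.03 = $31,415.0000
Growing perpetuity: P = D₁ / (r − g) = $31,415.0000 / (0.141 − 0.03) = $283,018.02

$283018.02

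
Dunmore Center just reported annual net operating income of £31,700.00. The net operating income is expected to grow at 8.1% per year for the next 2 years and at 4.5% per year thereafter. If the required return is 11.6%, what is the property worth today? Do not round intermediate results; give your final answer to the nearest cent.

D_1 = 34267.70000
D_2 = 37043.38370
Terminal value at year 2: TV = D_2×(1+g_2)/(r−g_2) = 38710.33597/0.071 = 545215.99953
P_0 = D_1/(1+r)^1 + D_2/(1+r)^2 + TV/(1+r)^2
    = 30705.82437 + 29742.82809 + 437764.15990 = 498212.81236

£498212.81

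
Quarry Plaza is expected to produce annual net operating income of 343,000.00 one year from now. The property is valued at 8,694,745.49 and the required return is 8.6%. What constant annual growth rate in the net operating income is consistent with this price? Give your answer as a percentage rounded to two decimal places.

P = D₁/(r−g) ⇒ g = r − D₁/P = 0.086 − 343,000.00/8,694,745.49 = 0.046551

4.66%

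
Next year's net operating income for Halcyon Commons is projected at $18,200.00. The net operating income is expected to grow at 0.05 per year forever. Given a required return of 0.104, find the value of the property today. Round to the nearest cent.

$337037.04

Growing perpetuity: P = D₁ / (r − g) = $18,200.0000 / (0.104 − 0.05) = $337,037.04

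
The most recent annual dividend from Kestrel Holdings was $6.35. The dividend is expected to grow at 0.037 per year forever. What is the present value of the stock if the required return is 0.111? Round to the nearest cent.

$88.99

D₁ = D₀ × (1 + g) = $6.35 × 1.037 = $6.5850
Growing perpetuity: P = D₁ / (r − g) = $6.5850 / (0.111 − 0.037) = $88.99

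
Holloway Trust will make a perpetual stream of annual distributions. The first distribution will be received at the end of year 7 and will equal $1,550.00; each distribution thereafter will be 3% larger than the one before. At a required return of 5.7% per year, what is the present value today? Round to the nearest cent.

$41164.04

Value at end of year 6: C₁ / (r − g) = $1,550.00 / (0.057 − 0.03) = $57,407.4074
Discount to today: PV = $57,407.4074 / (1 + 0.057)^6 = $57,407.4074 / 1.394601 = $41,164.04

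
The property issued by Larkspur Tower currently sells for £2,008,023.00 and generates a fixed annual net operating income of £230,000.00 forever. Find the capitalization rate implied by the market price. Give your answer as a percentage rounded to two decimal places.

P = C/r ⇒ r = C/P = £230,000.00/£2,008,023.00 = 0.114541

11.45%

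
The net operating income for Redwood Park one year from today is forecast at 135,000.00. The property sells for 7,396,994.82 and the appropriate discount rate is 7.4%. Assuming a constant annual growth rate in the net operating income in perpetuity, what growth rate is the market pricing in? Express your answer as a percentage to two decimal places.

P = D₁/(r−g) ⇒ g = r − D₁/P = 0.074 − 135,000.00/7,396,994.82 = 0.055749

5.57%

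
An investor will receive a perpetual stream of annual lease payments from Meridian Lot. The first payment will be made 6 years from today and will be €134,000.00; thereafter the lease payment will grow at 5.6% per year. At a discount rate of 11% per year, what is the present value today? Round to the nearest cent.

Value at end of year 5: C₁ / (r − g) = €134,000.00 / (0.11 − 0.056) = €2,481,481.4815
Discount to today: PV = €2,481,481.4815 / (1 + 0.11)^5 = €2,481,481.4815 / 1.685058 = €1,472,638.48

€1472638.48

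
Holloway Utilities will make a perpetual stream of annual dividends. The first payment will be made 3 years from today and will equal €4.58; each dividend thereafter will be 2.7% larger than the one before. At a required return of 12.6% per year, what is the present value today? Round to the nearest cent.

Value at end of year 2: C₁ / (r − g) = €4.58 / (0.126 − 0.027) = €46.2626
Discount to today: PV = €46.2626 / (1 + 0.126)^2 = €46.2626 / 1.267876 = €36.49

€36.49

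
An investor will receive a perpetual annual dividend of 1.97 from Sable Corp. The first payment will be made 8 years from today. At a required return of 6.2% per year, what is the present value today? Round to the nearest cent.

20.85

Value at end of year 7: C / r = 1.97 / 0.062 = 31.7742
Discount to today: PV = 31.7742 / (1 + 0.062)^7 = 31.7742 / 1.523602 = 20.85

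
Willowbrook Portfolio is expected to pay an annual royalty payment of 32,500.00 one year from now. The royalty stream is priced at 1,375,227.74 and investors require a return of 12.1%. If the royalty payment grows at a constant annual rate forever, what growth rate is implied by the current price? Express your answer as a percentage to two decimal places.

9.74%

P = D₁/(r−g) ⇒ g = r − D₁/P = 0.121 − 32,500.00/1,375,227.74 = 0.097368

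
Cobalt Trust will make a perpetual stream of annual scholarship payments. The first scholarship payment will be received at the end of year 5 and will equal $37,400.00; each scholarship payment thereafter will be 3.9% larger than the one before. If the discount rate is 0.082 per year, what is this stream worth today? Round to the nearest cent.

$634591.29

Value at end of year 4: C₁ / (r − g) = $37,400.00 / (0.082 − 0.039) = $869,767.4419
Discount to today: PV = $869,767.4419 / (1 + 0.082)^4 = $869,767.4419 / 1.370595 = $634,591.29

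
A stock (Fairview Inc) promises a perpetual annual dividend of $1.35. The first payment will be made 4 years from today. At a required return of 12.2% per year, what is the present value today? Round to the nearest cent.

$7.83

Value at end of year 3: C / r = $1.35 / 0.122 = $11.0656
Discount to today: PV = $11.0656 / (1 + 0.122)^3 = $11.0656 / 1.412468 = $7.83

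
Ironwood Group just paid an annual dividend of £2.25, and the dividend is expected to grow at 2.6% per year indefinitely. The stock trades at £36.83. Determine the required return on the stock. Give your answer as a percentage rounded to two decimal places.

D₁ = £2.25 × 1.026 = £2.3085
P = D₁/(r − g) ⇒ r = D₁/P + g = £2.3085/£36.83 + 0.026 = 0.062680 + 0.026 = 0.088680

8.87%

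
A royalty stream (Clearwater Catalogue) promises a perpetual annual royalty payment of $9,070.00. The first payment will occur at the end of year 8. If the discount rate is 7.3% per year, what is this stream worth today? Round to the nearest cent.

Value at end of year 7: C / r = $9,070.00 / 0.073 = $124,246.5753
Discount to today: PV = $124,246.5753 / (1 + 0.073)^7 = $124,246.5753 / 1.637563 = $75,872.85

$75872.85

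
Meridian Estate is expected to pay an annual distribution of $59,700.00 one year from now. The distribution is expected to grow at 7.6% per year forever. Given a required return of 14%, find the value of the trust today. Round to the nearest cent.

$932812.50

Growing perpetuity: P = D₁ / (r − g) = $59,700.0000 / (0.14 − 0.076) = $932,812.50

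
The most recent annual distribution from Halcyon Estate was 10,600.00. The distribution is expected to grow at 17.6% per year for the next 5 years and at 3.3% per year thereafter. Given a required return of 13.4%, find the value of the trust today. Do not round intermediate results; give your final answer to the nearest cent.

D_1 = 12465.60000
D_2 = 14659.54560
D_3 = 17239.62563
D_4 = 20273.79974
D_5 = 23841.98849
Terminal value at year 5: TV = D_5×(1+g_2)/(r−g_2) = 24628.77411/0.101 = 243849.24861
P_0 = D_1/(1+r)^1 + D_2/(1+r)^2 + D_3/(1+r)^3 + D_4/(1+r)^4 + D_5/(1+r)^5 + TV/(1+r)^5
    = 10992.59259 + 11399.72565 + 11821.93771 + 12259.78726 + 12713.85345 + 130033.76848 = 189221.66515

189221.67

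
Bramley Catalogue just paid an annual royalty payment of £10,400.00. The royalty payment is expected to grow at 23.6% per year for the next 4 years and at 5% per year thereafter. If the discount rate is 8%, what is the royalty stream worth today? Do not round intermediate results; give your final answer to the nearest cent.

£683378.28

D_1 = 12854.40000
D_2 = 15888.03840
D_3 = 19637.61546
D_4 = 24272.09271
Terminal value at year 4: TV = D_4×(1+g_2)/(r−g_2) = 25485.69735/0.03 = 849523.24490
P_0 = D_1/(1+r)^1 + D_2/(1+r)^2 + D_3/(1+r)^3 + D_4/(1+r)^4 + TV/(1+r)^4
    = 11902.22222 + 13621.43210 + 15588.97229 + 17840.71273 + 624424.94565 = 683378.28499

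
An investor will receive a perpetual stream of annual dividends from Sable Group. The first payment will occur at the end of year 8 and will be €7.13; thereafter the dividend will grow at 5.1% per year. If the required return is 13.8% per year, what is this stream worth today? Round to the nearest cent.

Value at end of year 7: C₁ / (r − g) = €7.13 / (0.138 − 0.051) = €81.9540
Discount to today: PV = €81.9540 / (1 + 0.138)^7 = €81.9540 / 2.471700 = €33.16

€33.16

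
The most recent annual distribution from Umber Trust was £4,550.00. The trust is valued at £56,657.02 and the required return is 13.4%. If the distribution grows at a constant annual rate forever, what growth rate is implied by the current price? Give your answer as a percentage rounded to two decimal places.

4.97%

P = D₀(1+g)/(r−g) ⇒ P(r−g) = D₀(1+g) ⇒ g(P+D₀) = P·r − D₀
g = (P·r − D₀)/(P + D₀) = (£56,657.02×0.134 − £4,550.00) / (£56,657.02 + £4,550.00) = 0.049701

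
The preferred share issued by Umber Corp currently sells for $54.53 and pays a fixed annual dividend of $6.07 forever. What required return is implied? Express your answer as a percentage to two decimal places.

P = C/r ⇒ r = C/P = $6.07/$54.53 = 0.111315

11.13%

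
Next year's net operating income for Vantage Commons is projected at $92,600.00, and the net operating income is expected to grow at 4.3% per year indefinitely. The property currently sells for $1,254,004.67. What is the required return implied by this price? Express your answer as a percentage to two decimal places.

11.68%

P = D₁/(r − g) ⇒ r = D₁/P + g = $92,600.0000/$1,254,004.67 + 0.043 = 0.073843 + 0.043 = 0.116843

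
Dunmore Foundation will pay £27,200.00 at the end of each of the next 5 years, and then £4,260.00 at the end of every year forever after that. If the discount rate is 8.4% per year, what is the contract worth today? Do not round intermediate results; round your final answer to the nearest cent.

PV of 5-year annuity: £27,200.00 × [1 − (1+0.084)^−5] / 0.084 = 107466.34485
Perpetuity value at year 5: £4,260.00 / 0.084 = 50714.28571
PV of perpetuity: 50714.28571 / (1+0.084)^5 = 33883.15965
Total PV = 107466.34485 + 33883.15965 = 141349.50450

£141349.50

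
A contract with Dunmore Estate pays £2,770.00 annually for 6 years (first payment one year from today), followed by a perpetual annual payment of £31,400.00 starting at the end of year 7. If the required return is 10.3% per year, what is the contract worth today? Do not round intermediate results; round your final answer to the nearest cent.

PV of 6-year annuity: £2,770.00 × [1 − (1+0.103)^−6] / 0.103 = 11958.74575
Perpetuity value at year 6: £31,400.00 / 0.103 = 304854.36893
PV of perpetuity: 304854.36893 / (1+0.103)^6 = 169293.13552
Total PV = 11958.74575 + 169293.13552 = 181251.88127

£181251.88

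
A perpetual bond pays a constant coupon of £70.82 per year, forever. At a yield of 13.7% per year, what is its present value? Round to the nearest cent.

£516.93

Level perpetuity: PV = C / r = £70.82 / 0.137 = £516.93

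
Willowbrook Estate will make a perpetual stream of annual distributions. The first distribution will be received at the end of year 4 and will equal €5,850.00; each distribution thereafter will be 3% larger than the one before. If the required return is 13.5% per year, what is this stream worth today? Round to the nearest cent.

Value at end of year 3: C₁ / (r − g) = €5,850.00 / (0.135 − 0.03) = €55,714.2857
Discount to today: PV = €55,714.2857 / (1 + 0.135)^3 = €55,714.2857 / 1.462135 = €38,104.74

€38104.74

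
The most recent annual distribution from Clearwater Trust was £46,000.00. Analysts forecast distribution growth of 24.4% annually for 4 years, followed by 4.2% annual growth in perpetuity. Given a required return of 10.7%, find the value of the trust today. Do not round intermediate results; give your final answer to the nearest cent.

£1424409.68

D_1 = 57224.00000
D_2 = 71186.65600
D_3 = 88556.20006
D_4 = 110163.91288
Terminal value at year 4: TV = D_4×(1+g_2)/(r−g_2) = 114790.79722/0.065 = 1766012.26493
P_0 = D_1/(1+r)^1 + D_2/(1+r)^2 + D_3/(1+r)^3 + D_4/(1+r)^4 + TV/(1+r)^4
    = 51692.86360 + 58090.26406 + 65279.39340 + 73358.23431 + 1175988.92544 = 1424409.68080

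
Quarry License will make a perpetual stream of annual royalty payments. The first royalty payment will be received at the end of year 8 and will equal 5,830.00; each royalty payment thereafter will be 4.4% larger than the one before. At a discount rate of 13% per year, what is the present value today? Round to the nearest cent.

Value at end of year 7: C₁ / (r − g) = 5,830.00 / (0.13 − 0.044) = 67,790.6977
Discount to today: PV = 67,790.6977 / (1 + 0.13)^7 = 67,790.6977 / 2.352605 = 28,815.16

28815.16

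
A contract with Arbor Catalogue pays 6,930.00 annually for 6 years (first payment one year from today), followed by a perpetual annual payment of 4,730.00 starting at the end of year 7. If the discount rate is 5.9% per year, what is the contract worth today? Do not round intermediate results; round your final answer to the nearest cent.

91021.68

PV of 6-year annuity: 6,930.00 × [1 − (1+0.059)^−6] / 0.059 = 34184.38716
Perpetuity value at year 6: 4,730.00 / 0.059 = 80169.49153
PV of perpetuity: 80169.49153 / (1+0.059)^6 = 56837.29077
Total PV = 34184.38716 + 56837.29077 = 91021.67793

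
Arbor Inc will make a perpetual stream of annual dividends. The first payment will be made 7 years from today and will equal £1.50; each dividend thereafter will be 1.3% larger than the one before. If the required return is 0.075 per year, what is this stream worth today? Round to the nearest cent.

£15.68

Value at end of year 6: C₁ / (r − g) = £1.50 / (0.075 − 0.013) = £24.1935
Discount to today: PV = £24.1935 / (1 + 0.075)^6 = £24.1935 / 1.543302 = £15.68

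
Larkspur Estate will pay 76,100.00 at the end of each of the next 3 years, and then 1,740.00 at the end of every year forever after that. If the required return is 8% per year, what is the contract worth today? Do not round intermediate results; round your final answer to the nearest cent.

PV of 3-year annuity: 76,100.00 × [1 − (1+0.08)^−3] / 0.08 = 196117.08073
Perpetuity value at year 3: 1,740.00 / 0.08 = 21750.00000
PV of perpetuity: 21750.00000 / (1+0.08)^3 = 17265.85124
Total PV = 196117.08073 + 17265.85124 = 213382.93197

213382.93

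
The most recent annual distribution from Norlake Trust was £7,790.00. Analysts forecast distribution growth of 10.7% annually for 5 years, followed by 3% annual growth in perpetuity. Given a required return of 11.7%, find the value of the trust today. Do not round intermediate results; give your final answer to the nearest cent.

£126087.68

D_1 = 8623.53000
D_2 = 9546.24771
D_3 = 10567.69621
D_4 = 11698.43971
D_5 = 12950.17276
Terminal value at year 5: TV = D_5×(1+g_2)/(r−g_2) = 13338.67794/0.087 = 153318.13726
P_0 = D_1/(1+r)^1 + D_2/(1+r)^2 + D_3/(1+r)^3 + D_4/(1+r)^4 + D_5/(1+r)^5 + TV/(1+r)^5
    = 7720.25962 + 7651.14360 + 7582.64635 + 7514.76231 + 7447.48602 + 88171.38618 = 126087.68408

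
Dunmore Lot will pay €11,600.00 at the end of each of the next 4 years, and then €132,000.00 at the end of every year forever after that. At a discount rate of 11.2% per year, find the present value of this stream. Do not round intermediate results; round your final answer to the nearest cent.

€806626.45

PV of 4-year annuity: €11,600.00 × [1 − (1+0.112)^−4] / 0.112 = 35835.23037
Perpetuity value at year 4: €132,000.00 / 0.112 = 1178571.42857
PV of perpetuity: 1178571.42857 / (1+0.112)^4 = 770791.22096
Total PV = 35835.23037 + 770791.22096 = 806626.45133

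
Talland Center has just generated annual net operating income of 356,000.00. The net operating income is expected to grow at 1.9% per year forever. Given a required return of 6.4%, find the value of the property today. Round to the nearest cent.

8061422.22

D₁ = D₀ × (1 + g) = 356,000.00 × 1.019 = 362,764.0000
Growing perpetuity: P = D₁ / (r − g) = 362,764.0000 / (0.064 − 0.019) = 8,061,422.22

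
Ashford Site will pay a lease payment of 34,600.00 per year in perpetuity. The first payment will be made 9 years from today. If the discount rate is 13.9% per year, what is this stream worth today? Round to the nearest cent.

87876.25

Value at end of year 8: C / r = 34,600.00 / 0.139 = 248,920.8633
Discount to today: PV = 248,920.8633 / (1 + 0.139)^8 = 248,920.8633 / 2.832630 = 87,876.25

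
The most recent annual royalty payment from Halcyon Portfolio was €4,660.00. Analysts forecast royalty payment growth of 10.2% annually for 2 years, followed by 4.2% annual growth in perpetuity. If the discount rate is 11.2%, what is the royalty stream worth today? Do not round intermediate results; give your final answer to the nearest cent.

€77320.08

D_1 = 5135.32000
D_2 = 5659.12264
Terminal value at year 2: TV = D_2×(1+g_2)/(r−g_2) = 5896.80579/0.07 = 84240.08273
P_0 = D_1/(1+r)^1 + D_2/(1+r)^2 + TV/(1+r)^2
    = 4618.09353 + 4576.56391 + 68125.42273 = 77320.08016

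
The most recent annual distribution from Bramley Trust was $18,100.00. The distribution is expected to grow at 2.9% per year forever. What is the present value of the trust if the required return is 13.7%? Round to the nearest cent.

D₁ = D₀ × (1 + g) = $18,100.00 × 1.029 = $18,624.9000
Growing perpetuity: P = D₁ / (r − g) = $18,624.9000 / (0.137 − 0.029) = $172,452.78

$172452.78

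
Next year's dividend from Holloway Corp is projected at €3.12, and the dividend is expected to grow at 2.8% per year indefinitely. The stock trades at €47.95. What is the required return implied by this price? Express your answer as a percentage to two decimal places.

P = D₁/(r − g) ⇒ r = D₁/P + g = €3.1200/€47.95 + 0.028 = 0.065068 + 0.028 = 0.093068

9.31%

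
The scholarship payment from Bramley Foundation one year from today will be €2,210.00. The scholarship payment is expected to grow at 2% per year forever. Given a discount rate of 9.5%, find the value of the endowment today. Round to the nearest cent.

€29466.67

Growing perpetuity: P = D₁ / (r − g) = €2,210.0000 / (0.095 − 0.02) = €29,466.67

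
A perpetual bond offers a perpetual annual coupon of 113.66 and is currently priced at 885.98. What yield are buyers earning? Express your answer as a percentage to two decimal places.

P = C/r ⇒ r = C/P = 113.66/885.98 = 0.128287

12.83%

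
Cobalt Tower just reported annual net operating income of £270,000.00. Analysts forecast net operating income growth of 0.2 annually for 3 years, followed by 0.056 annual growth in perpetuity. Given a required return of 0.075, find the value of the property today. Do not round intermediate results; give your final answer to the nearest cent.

D_1 = 324000.00000
D_2 = 388800.00000
D_3 = 466560.00000
Terminal value at year 3: TV = D_3×(1+g_2)/(r−g_2) = 492687.36000/0.019 = 25930913.68421
P_0 = D_1/(1+r)^1 + D_2/(1+r)^2 + D_3/(1+r)^3 + TV/(1+r)^3
    = 301395.34884 + 336441.31963 + 375562.40331 + 20873363.04715 = 21886762.11893

£21886762.12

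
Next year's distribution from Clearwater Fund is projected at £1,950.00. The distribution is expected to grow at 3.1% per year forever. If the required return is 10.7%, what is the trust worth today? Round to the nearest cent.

Growing perpetuity: P = D₁ / (r − g) = £1,950.0000 / (0.107 − 0.031) = £25,657.89

£25657.89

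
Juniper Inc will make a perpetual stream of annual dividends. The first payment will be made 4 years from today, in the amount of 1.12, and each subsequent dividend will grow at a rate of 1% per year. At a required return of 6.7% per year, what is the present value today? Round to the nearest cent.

16.18

Value at end of year 3: C₁ / (r − g) = 1.12 / (0.067 − 0.01) = 19.6491
Discount to today: PV = 19.6491 / (1 + 0.067)^3 = 19.6491 / 1.214768 = 16.18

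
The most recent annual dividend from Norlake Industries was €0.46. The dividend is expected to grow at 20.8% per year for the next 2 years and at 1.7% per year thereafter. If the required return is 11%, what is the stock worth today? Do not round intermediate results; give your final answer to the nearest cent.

D_1 = 0.55568
D_2 = 0.67126
Terminal value at year 2: TV = D_2×(1+g_2)/(r−g_2) = 0.68267/0.093 = 7.34057
P_0 = D_1/(1+r)^1 + D_2/(1+r)^2 + TV/(1+r)^2
    = 0.50061 + 0.54481 + 5.95777 = 7.00319

€7.00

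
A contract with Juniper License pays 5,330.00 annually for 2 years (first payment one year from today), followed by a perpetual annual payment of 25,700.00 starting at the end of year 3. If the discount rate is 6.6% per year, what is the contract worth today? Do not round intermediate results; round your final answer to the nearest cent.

PV of 2-year annuity: 5,330.00 × [1 − (1+0.066)^−2] / 0.066 = 9690.43152
Perpetuity value at year 2: 25,700.00 / 0.066 = 389393.93939
PV of perpetuity: 389393.93939 / (1+0.066)^2 = 342668.96940
Total PV = 9690.43152 + 342668.96940 = 352359.40092

352359.40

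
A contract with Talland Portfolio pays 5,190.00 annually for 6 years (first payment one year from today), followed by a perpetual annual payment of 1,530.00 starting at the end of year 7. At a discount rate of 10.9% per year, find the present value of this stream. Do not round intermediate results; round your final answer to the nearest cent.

29565.17

PV of 6-year annuity: 5,190.00 × [1 − (1+0.109)^−6] / 0.109 = 22019.88817
Perpetuity value at year 6: 1,530.00 / 0.109 = 14036.69725
PV of perpetuity: 14036.69725 / (1+0.109)^6 = 7545.28513
Total PV = 22019.88817 + 7545.28513 = 29565.17330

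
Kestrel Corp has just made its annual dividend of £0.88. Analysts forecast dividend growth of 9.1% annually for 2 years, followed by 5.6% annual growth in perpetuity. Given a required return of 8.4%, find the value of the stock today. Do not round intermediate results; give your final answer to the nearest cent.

D_1 = 0.96008
D_2 = 1.04745
Terminal value at year 2: TV = D_2×(1+g_2)/(r−g_2) = 1.10610/0.028 = 39.50373
P_0 = D_1/(1+r)^1 + D_2/(1+r)^2 + TV/(1+r)^2
    = 0.88568 + 0.89140 + 33.61859 = 35.39567

£35.40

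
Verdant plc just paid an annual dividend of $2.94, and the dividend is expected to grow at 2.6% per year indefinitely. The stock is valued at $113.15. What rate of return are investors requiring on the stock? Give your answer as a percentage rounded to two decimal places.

5.27%

D₁ = $2.94 × 1.026 = $3.0164
P = D₁/(r − g) ⇒ r = D₁/P + g = $3.0164/$113.15 + 0.026 = 0.026659 + 0.026 = 0.052659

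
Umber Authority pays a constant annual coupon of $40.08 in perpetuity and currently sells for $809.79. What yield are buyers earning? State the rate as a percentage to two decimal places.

4.95%

P = C/r ⇒ r = C/P = $40.08/$809.79 = 0.049494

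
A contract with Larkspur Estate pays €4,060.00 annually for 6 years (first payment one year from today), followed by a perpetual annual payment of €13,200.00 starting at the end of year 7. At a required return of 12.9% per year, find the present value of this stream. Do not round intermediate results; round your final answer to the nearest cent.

PV of 6-year annuity: €4,060.00 × [1 − (1+0.129)^−6] / 0.129 = 16275.35003
Perpetuity value at year 6: €13,200.00 / 0.129 = 102325.58140
PV of perpetuity: 102325.58140 / (1+0.129)^6 = 49410.65026
Total PV = 16275.35003 + 49410.65026 = 65686.00029

€65686.00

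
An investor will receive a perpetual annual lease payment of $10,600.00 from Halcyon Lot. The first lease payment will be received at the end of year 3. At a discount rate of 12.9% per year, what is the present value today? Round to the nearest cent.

Value at end of year 2: C / r = $10,600.00 / 0.129 = $82,170.5426
Discount to today: PV = $82,170.5426 / (1 + 0.129)^2 = $82,170.5426 / 1.274641 = $64,465.64

$64465.64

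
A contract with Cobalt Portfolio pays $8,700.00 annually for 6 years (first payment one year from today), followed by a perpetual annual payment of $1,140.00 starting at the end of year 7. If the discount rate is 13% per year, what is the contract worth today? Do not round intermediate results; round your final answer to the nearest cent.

$38990.71

PV of 6-year annuity: $8,700.00 × [1 − (1+0.13)^−6] / 0.13 = 34778.68316
Perpetuity value at year 6: $1,140.00 / 0.13 = 8769.23077
PV of perpetuity: 8769.23077 / (1+0.13)^6 = 4212.02401
Total PV = 34778.68316 + 4212.02401 = 38990.70717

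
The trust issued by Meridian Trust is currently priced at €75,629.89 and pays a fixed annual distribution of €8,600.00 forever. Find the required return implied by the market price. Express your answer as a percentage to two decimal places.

P = C/r ⇒ r = C/P = €8,600.00/€75,629.89 = 0.113712

11.37%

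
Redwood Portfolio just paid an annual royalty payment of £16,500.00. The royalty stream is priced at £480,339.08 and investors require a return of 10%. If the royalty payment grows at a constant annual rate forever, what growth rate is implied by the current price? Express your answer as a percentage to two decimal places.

P = D₀(1+g)/(r−g) ⇒ P(r−g) = D₀(1+g) ⇒ g(P+D₀) = P·r − D₀
g = (P·r − D₀)/(P + D₀) = (£480,339.08×0.1 − £16,500.00) / (£480,339.08 + £16,500.00) = 0.063469

6.35%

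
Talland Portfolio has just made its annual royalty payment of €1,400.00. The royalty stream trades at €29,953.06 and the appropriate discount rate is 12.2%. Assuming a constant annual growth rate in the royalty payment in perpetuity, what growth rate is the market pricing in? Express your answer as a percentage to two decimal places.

7.19%

P = D₀(1+g)/(r−g) ⇒ P(r−g) = D₀(1+g) ⇒ g(P+D₀) = P·r − D₀
g = (P·r − D₀)/(P + D₀) = (€29,953.06×0.122 − €1,400.00) / (€29,953.06 + €1,400.00) = 0.071900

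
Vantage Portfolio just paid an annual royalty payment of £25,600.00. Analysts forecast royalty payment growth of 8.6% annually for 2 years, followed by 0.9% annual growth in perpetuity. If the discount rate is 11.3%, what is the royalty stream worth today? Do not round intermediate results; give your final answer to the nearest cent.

D_1 = 27801.60000
D_2 = 30192.53760
Terminal value at year 2: TV = D_2×(1+g_2)/(r−g_2) = 30464.27044/0.104 = 292925.67729
P_0 = D_1/(1+r)^1 + D_2/(1+r)^2 + TV/(1+r)^2
    = 24978.97574 + 24373.01676 + 236465.13377 = 285817.12627

£285817.13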